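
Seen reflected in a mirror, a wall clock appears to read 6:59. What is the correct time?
Reflection across the vertical (12-6) axis maps a hand at angle A degrees to (360 - A) degrees, which sends a reading of T minutes past 12:00 to (720 - T) minutes past 12:00.
Mirror reads 6:59 = 419 minutes past 12:00.
Actual time: (720 - 419) mod 720 = 301 minutes = 5:01.

Final answer: 5:01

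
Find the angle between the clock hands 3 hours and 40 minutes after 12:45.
First find the time 3 hours and 40 minutes after 12:45.
Total minutes: 12 x 60 + 45 + 3 x 60 + 40 = 985.
985 mod 720 = 265 minutes = 4:25.
Now compute the angle at 4:25:
Hour hand: 4 x 30 + 25 x 0.5 = 132.5 degrees
Minute hand: 25 x 6 = 150 degrees
Difference: |132.5 - 150| = 17.5 degrees
The angle is 17.5 degrees

Final answer: 17.5 degrees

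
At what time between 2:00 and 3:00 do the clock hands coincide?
The minute hand gains 5.5 degrees per minute on the hour hand.
At 2:00, the hour hand is at 60 degrees and the minute hand is at 0 degrees.
The gap is 60 degrees. Time to close: 60/5.5 = 60 x 2/11 = 10.91 minutes.
The hands overlap at 10.91 minutes past 2:00.

Final answer: 10.91 minutes past 2:00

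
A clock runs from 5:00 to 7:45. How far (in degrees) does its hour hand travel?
The hour hand moves 0.5 degrees per minute.
Time elapsed: 7:45 - 5:00 = 165 minutes
Angular displacement: 165 x 0.5 = 82.5 degrees

Final answer: 82.5 degrees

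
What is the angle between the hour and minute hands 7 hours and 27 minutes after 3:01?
First find the time 7 hours and 27 minutes after 3:01.
Total minutes: 3 x 60 + 1 + 7 x 60 + 27 = 628.
628 mod 720 = 628 minutes = 10:28.
Now compute the angle at 10:28:
Hour hand: 10 x 30 + 28 x 0.5 = 314 degrees
Minute hand: 28 x 6 = 168 degrees
Difference: |314 - 168| = 146 degrees
The angle is 146 degrees

Final answer: 146 degrees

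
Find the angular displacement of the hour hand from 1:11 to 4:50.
The hour hand moves 0.5 degrees per minute.
Time elapsed: 4:50 - 1:11 = 219 minutes
Angular displacement: 219 x 0.5 = 109.5 degrees

Final answer: 109.5 degrees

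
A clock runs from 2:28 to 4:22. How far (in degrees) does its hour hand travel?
The hour hand moves 0.5 degrees per minute.
Time elapsed: 4:22 - 2:28 = 114 minutes
Angular displacement: 114 x 0.5 = 57 degrees

Final answer: 57 degrees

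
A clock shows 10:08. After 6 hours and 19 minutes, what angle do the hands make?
First find the time 6 hours and 19 minutes after 10:08.
Total minutes: 10 x 60 + 8 + 6 x 60 + 19 = 987.
987 mod 720 = 267 minutes = 4:27.
Now compute the angle at 4:27:
Hour hand: 4 x 30 + 27 x 0.5 = 133.5 degrees
Minute hand: 27 x 6 = 162 degrees
Difference: |133.5 - 162| = 28.5 degrees
The angle is 28.5 degrees

Final answer: 28.5 degrees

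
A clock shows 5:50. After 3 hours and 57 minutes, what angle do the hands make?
First find the time 3 hours and 57 minutes after 5:50.
Total minutes: 5 x 60 + 50 + 3 x 60 + 57 = 587.
587 mod 720 = 587 minutes = 9:47.
Now compute the angle at 9:47:
Hour hand: 9 x 30 + 47 x 0.5 = 293.5 degrees
Minute hand: 47 x 6 = 282 degrees
Difference: |293.5 - 282| = 11.5 degrees
The angle is 11.5 degrees

Final answer: 11.5 degrees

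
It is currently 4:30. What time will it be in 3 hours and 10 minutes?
Starting time: 4:30
Adding 10 minutes to 30 minutes: 30 + 10 = 40 minutes
Adding 3 hours: 4 + 3 = 7
Final time: 7:40

Final answer: 7:40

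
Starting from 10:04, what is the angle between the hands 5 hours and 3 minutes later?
First find the time 5 hours and 3 minutes after 10:04.
Total minutes: 10 x 60 + 4 + 5 x 60 + 3 = 907.
907 mod 720 = 187 minutes = 3:07.
Now compute the angle at 3:07:
Hour hand: 3 x 30 + 7 x 0.5 = 93.5 degrees
Minute hand: 7 x 6 = 42 degrees
Difference: |93.5 - 42| = 51.5 degrees
The angle is 51.5 degrees

Final answer: 51.5 degrees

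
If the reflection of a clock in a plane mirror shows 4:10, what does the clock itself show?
Reflection across the vertical (12-6) axis maps a hand at angle A degrees to (360 - A) degrees, which sends a reading of T minutes past 12:00 to (720 - T) minutes past 12:00.
Mirror reads 4:10 = 250 minutes past 12:00.
Actual time: (720 - 250) mod 720 = 470 minutes = 7:50.

Final answer: 7:50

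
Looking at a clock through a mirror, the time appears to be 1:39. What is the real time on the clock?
Reflection across the vertical (12-6) axis maps a hand at angle A degrees to (360 - A) degrees, which sends a reading of T minutes past 12:00 to (720 - T) minutes past 12:00.
Mirror reads 1:39 = 99 minutes past 12:00.
Actual time: (720 - 99) mod 720 = 621 minutes = 10:21.

Final answer: 10:21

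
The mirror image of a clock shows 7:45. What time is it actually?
Reflection across the vertical (12-6) axis maps a hand at angle A degrees to (360 - A) degrees, which sends a reading of T minutes past 12:00 to (720 - T) minutes past 12:00.
Mirror reads 7:45 = 465 minutes past 12:00.
Actual time: (720 - 465) mod 720 = 255 minutes = 4:15.

Final answer: 4:15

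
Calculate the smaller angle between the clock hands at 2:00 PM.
Hour hand position: 2 x 30 + 0 x 0.5 = 60 degrees
Minute hand position: 0 x 6 = 0 degrees
Difference: |60 - 0| = 60 degrees
The angle between the hands is 60 degrees

Final answer: 60 degrees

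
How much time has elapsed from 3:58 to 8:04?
From 3:58 to 8:04:
(8 x 60 + 4) - (3 x 60 + 58) = 484 - 238 = 246 minutes
= 4 hours and 6 minutes

Final answer: 4 hours and 6 minutes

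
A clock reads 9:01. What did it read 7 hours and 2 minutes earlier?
Starting time: 9:01 = 541 total minutes past 12:00
Subtracting: 7 hours and 2 minutes = 422 minutes
541 - 422 = 119 minutes
= 1 hour and 59 minutes past 12:00 = 1:59

Final answer: 1:59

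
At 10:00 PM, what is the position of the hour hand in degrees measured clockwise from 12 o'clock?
The hour hand moves 30 degrees per hour and 0.5 degrees per minute.
At 10:00: (10) x 30 + 0 x 0.5 = 300 + 0 = 300 degrees

Final answer: 300 degrees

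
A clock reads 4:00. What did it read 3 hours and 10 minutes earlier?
Starting time: 4:00 = 240 total minutes past 12:00
Subtracting: 3 hours and 10 minutes = 190 minutes
240 - 190 = 50 minutes
= 50 minutes past 12:00 = 12:50

Final answer: 12:50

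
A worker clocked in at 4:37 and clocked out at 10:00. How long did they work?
From 4:37 to 10:00:
(10 x 60 + 0) - (4 x 60 + 37) = 600 - 277 = 323 minutes
= 5 hours and 23 minutes

Final answer: 5 hours and 23 minutes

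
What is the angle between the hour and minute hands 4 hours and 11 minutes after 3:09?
First find the time 4 hours and 11 minutes after 3:09.
Total minutes: 3 x 60 + 9 + 4 x 60 + 11 = 440.
440 mod 720 = 440 minutes = 7:20.
Now compute the angle at 7:20:
Hour hand: 7 x 30 + 20 x 0.5 = 220 degrees
Minute hand: 20 x 6 = 120 degrees
Difference: |220 - 120| = 100 degrees
The angle is 100 degrees

Final answer: 100 degrees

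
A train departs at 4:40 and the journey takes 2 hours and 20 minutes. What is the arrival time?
Starting time: 4:40
Adding 20 minutes to 40 minutes: 40 + 20 = 60 minutes = 1 hour
Adding 2 hours: 4 + 2 + 1 (carry) = 7
Final time: 7:00

Final answer: 7:00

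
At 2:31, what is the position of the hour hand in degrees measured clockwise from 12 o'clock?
The hour hand moves 30 degrees per hour and 0.5 degrees per minute.
At 2:31: (2) x 30 + 31 x 0.5 = 60 + 15.5 = 75.5 degrees

Final answer: 75.5 degrees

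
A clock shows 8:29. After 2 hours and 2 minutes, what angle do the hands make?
First find the time 2 hours and 2 minutes after 8:29.
Total minutes: 8 x 60 + 29 + 2 x 60 + 2 = 631.
631 mod 720 = 631 minutes = 10:31.
Now compute the angle at 10:31:
Hour hand: 10 x 30 + 31 x 0.5 = 315.5 degrees
Minute hand: 31 x 6 = 186 degrees
Difference: |315.5 - 186| = 129.5 degrees
The angle is 129.5 degrees

Final answer: 129.5 degrees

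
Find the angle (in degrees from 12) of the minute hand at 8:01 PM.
The minute hand moves 6 degrees per minute.
At 8:01: 1 x 6 = 6 degrees

Final answer: 6 degrees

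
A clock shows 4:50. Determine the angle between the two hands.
Hour hand position: 4 x 30 + 50 x 0.5 = 145 degrees
Minute hand position: 50 x 6 = 300 degrees
Difference: |145 - 300| = 155 degrees
The angle between the hands is 155 degrees

Final answer: 155 degrees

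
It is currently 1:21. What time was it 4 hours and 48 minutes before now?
Starting time: 1:21 = 81 total minutes past 12:00
Subtracting: 4 hours and 48 minutes = 288 minutes
81 - 288 = -207 (negative, add 12 hours = 720) = 513 minutes
= 8 hours and 33 minutes past 12:00 = 8:33

Final answer: 8:33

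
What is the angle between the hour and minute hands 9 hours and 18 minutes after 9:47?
First find the time 9 hours and 18 minutes after 9:47.
Total minutes: 9 x 60 + 47 + 9 x 60 + 18 = 1145.
1145 mod 720 = 425 minutes = 7:05.
Now compute the angle at 7:05:
Hour hand: 7 x 30 + 5 x 0.5 = 212.5 degrees
Minute hand: 5 x 6 = 30 degrees
Difference: |212.5 - 30| = 182.5 degrees
Smaller angle: 360 - 182.5 = 177.5 degrees

Final answer: 177.5 degrees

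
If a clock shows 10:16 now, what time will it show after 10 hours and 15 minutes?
Starting time: 10:16
Adding 15 minutes to 16 minutes: 16 + 15 = 31 minutes
Adding 10 hours: 10 + 10 = 20 - 12 = 8
Final time: 8:31

Final answer: 8:31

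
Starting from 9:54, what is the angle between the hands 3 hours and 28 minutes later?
First find the time 3 hours and 28 minutes after 9:54.
Total minutes: 9 x 60 + 54 + 3 x 60 + 28 = 802.
802 mod 720 = 82 minutes = 1:22.
Now compute the angle at 1:22:
Hour hand: 1 x 30 + 22 x 0.5 = 41 degrees
Minute hand: 22 x 6 = 132 degrees
Difference: |41 - 132| = 91 degrees
The angle is 91 degrees

Final answer: 91 degrees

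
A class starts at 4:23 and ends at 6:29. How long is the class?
From 4:23 to 6:29:
(6 x 60 + 29) - (4 x 60 + 23) = 389 - 263 = 126 minutes
= 2 hours and 6 minutes

Final answer: 2 hours and 6 minutes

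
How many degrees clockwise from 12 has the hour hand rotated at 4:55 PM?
The hour hand moves 30 degrees per hour and 0.5 degrees per minute.
At 4:55: (4) x 30 + 55 x 0.5 = 120 + 27.5 = 147.5 degrees

Final answer: 147.5 degrees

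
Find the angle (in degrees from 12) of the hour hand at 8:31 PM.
The hour hand moves 30 degrees per hour and 0.5 degrees per minute.
At 8:31: (8) x 30 + 31 x 0.5 = 240 + 15.5 = 255.5 degrees

Final answer: 255.5 degrees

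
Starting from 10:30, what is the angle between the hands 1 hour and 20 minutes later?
First find the time 1 hour and 20 minutes after 10:30.
Total minutes: 10 x 60 + 30 + 1 x 60 + 20 = 710.
710 mod 720 = 710 minutes = 11:50.
Now compute the angle at 11:50:
Hour hand: 11 x 30 + 50 x 0.5 = 355 degrees
Minute hand: 50 x 6 = 300 degrees
Difference: |355 - 300| = 55 degrees
The angle is 55 degrees

Final answer: 55 degrees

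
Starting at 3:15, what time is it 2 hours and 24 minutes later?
Starting time: 3:15
Adding 24 minutes to 15 minutes: 15 + 24 = 39 minutes
Adding 2 hours: 3 + 2 = 5
Final time: 5:39

Final answer: 5:39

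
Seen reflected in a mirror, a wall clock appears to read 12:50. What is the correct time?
Reflection across the vertical (12-6) axis maps a hand at angle A degrees to (360 - A) degrees, which sends a reading of T minutes past 12:00 to (720 - T) minutes past 12:00.
Mirror reads 12:50 = 50 minutes past 12:00.
Actual time: (720 - 50) mod 720 = 670 minutes = 11:10.

Final answer: 11:10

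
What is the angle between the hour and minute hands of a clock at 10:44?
Hour hand position: 10 x 30 + 44 x 0.5 = 322 degrees
Minute hand position: 44 x 6 = 264 degrees
Difference: |322 - 264| = 58 degrees
The angle between the hands is 58 degrees

Final answer: 58 degrees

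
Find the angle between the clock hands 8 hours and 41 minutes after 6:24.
First find the time 8 hours and 41 minutes after 6:24.
Total minutes: 6 x 60 + 24 + 8 x 60 + 41 = 905.
905 mod 720 = 185 minutes = 3:05.
Now compute the angle at 3:05:
Hour hand: 3 x 30 + 5 x 0.5 = 92.5 degrees
Minute hand: 5 x 6 = 30 degrees
Difference: |92.5 - 30| = 62.5 degrees
The angle is 62.5 degrees

Final answer: 62.5 degrees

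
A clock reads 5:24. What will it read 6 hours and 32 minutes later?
Starting time: 5:24
Adding 32 minutes to 24 minutes: 24 + 32 = 56 minutes
Adding 6 hours: 5 + 6 = 11
Final time: 11:56

Final answer: 11:56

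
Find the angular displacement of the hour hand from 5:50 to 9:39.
The hour hand moves 0.5 degrees per minute.
Time elapsed: 9:39 - 5:50 = 229 minutes
Angular displacement: 229 x 0.5 = 114.5 degrees

Final answer: 114.5 degrees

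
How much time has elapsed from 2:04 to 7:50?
From 2:04 to 7:50:
(7 x 60 + 50) - (2 x 60 + 4) = 470 - 124 = 346 minutes
= 5 hours and 46 minutes

Final answer: 5 hours and 46 minutes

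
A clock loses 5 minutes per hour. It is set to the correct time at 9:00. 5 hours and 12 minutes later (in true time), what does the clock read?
For every 60 true minutes, the faulty clock advances 60 - 5 = 55 minutes.
True elapsed: 5 hours and 12 minutes = 312 minutes.
Faulty clock advances: 312 x 55/60 = 286 minutes (drift: 26 minutes behind).
Shown time: 9:00 + 286 minutes = 1:46.

Final answer: 1:46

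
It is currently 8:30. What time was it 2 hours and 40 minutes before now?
Starting time: 8:30 = 510 total minutes past 12:00
Subtracting: 2 hours and 40 minutes = 160 minutes
510 - 160 = 350 minutes
= 5 hours and 50 minutes past 12:00 = 5:50

Final answer: 5:50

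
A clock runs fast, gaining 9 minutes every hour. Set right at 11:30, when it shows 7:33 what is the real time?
For every 60 true minutes, the faulty clock advances 69 minutes, so 1 faulty-clock minute corresponds to 60/69 true minutes.
From 11:30 to 7:33 on the faulty dial is 483 minutes.
True elapsed: 483 x 60/69 = 420 minutes = 7 hours.
True time: 11:30 + 7 hours = 6:30.

Final answer: 6:30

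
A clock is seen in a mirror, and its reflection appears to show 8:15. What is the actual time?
Reflection across the vertical (12-6) axis maps a hand at angle A degrees to (360 - A) degrees, which sends a reading of T minutes past 12:00 to (720 - T) minutes past 12:00.
Mirror reads 8:15 = 495 minutes past 12:00.
Actual time: (720 - 495) mod 720 = 225 minutes = 3:45.

Final answer: 3:45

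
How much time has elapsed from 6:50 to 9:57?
From 6:50 to 9:57:
(9 x 60 + 57) - (6 x 60 + 50) = 597 - 410 = 187 minutes
= 3 hours and 7 minutes

Final answer: 3 hours and 7 minutes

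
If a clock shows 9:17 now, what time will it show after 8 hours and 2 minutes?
Starting time: 9:17
Adding 2 minutes to 17 minutes: 17 + 2 = 19 minutes
Adding 8 hours: 9 + 8 = 17 - 12 = 5
Final time: 5:19

Final answer: 5:19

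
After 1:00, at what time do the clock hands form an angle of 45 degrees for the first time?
At t minutes past 1:00, the hour hand is at 30 x 1 + 0.5t degrees and the minute hand is at 6t degrees.
The smaller angle between them is 45 degrees when |30H - 5.5t| = 45 or |30H - 5.5t| = 315.
With H = 1, solve 30 x 1 - 5.5t = +/- target for each target:
  t = (30 x 1 - 45) / 5.5 = -2.73 (outside (0, 60))
  t = (30 x 1 + 45) / 5.5 = 13.64
  t = (30 x 1 - 315) / 5.5 = -51.82 (outside (0, 60))
  t = (30 x 1 + 315) / 5.5 = 62.73 (outside (0, 60))
Valid solutions in (0, 60): {13.64} minutes.
The first occurrence is t = 13.64 minutes.
The hands form a 45-degree angle at 13.64 minutes past 1:00.

Final answer: 13.64 minutes past 1:00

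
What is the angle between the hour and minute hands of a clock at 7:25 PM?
Hour hand position: 7 x 30 + 25 x 0.5 = 222.5 degrees
Minute hand position: 25 x 6 = 150 degrees
Difference: |222.5 - 150| = 72.5 degrees
The angle between the hands is 72.5 degrees

Final answer: 72.5 degrees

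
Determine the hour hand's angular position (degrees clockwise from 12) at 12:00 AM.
The hour hand moves 30 degrees per hour and 0.5 degrees per minute.
At 12:00: (0) x 30 + 0 x 0.5 = 0 + 0 = 0 degrees

Final answer: 0 degrees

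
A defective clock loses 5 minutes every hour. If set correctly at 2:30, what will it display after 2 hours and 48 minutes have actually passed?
For every 60 true minutes, the faulty clock advances 60 - 5 = 55 minutes.
True elapsed: 2 hours and 48 minutes = 168 minutes.
Faulty clock advances: 168 x 55/60 = 154 minutes (drift: 14 minutes behind).
Shown time: 2:30 + 154 minutes = 5:04.

Final answer: 5:04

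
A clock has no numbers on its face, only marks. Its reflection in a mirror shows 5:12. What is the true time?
Reflection across the vertical (12-6) axis maps a hand at angle A degrees to (360 - A) degrees, which sends a reading of T minutes past 12:00 to (720 - T) minutes past 12:00.
Mirror reads 5:12 = 312 minutes past 12:00.
Actual time: (720 - 312) mod 720 = 408 minutes = 6:48.

Final answer: 6:48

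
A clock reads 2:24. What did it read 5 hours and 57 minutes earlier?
Starting time: 2:24 = 144 total minutes past 12:00
Subtracting: 5 hours and 57 minutes = 357 minutes
144 - 357 = -213 (negative, add 12 hours = 720) = 507 minutes
= 8 hours and 27 minutes past 12:00 = 8:27

Final answer: 8:27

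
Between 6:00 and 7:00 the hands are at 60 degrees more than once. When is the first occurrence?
At t minutes past 6:00, the hour hand is at 30 x 6 + 0.5t degrees and the minute hand is at 6t degrees.
The smaller angle between them is 60 degrees when |30H - 5.5t| = 60 or |30H - 5.5t| = 300.
With H = 6, solve 30 x 6 - 5.5t = +/- target for each target:
  t = (30 x 6 - 60) / 5.5 = 21.82
  t = (30 x 6 + 60) / 5.5 = 43.64
  t = (30 x 6 - 300) / 5.5 = -21.82 (outside (0, 60))
  t = (30 x 6 + 300) / 5.5 = 87.27 (outside (0, 60))
Valid solutions in (0, 60): {21.82, 43.64} minutes.
The first occurrence is t = 21.82 minutes.
The hands form a 60-degree angle at 21.82 minutes past 6:00.

Final answer: 21.82 minutes past 6:00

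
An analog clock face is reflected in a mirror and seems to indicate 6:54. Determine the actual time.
Reflection across the vertical (12-6) axis maps a hand at angle A degrees to (360 - A) degrees, which sends a reading of T minutes past 12:00 to (720 - T) minutes past 12:00.
Mirror reads 6:54 = 414 minutes past 12:00.
Actual time: (720 - 414) mod 720 = 306 minutes = 5:06.

Final answer: 5:06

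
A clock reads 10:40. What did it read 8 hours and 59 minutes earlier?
Starting time: 10:40 = 640 total minutes past 12:00
Subtracting: 8 hours and 59 minutes = 539 minutes
640 - 539 = 101 minutes
= 1 hour and 41 minutes past 12:00 = 1:41

Final answer: 1:41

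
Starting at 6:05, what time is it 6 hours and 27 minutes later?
Starting time: 6:05
Adding 27 minutes to 5 minutes: 5 + 27 = 32 minutes
Adding 6 hours: 6 + 6 = 12
Final time: 12:32

Final answer: 12:32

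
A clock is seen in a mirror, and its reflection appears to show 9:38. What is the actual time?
Reflection across the vertical (12-6) axis maps a hand at angle A degrees to (360 - A) degrees, which sends a reading of T minutes past 12:00 to (720 - T) minutes past 12:00.
Mirror reads 9:38 = 578 minutes past 12:00.
Actual time: (720 - 578) mod 720 = 142 minutes = 2:22.

Final answer: 2:22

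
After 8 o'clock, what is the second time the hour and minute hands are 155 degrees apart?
At t minutes past 8:00, the hour hand is at 30 x 8 + 0.5t degrees and the minute hand is at 6t degrees.
The smaller angle between them is 155 degrees when |30H - 5.5t| = 155 or |30H - 5.5t| = 205.
With H = 8, solve 30 x 8 - 5.5t = +/- target for each target:
  t = (30 x 8 - 155) / 5.5 = 15.45
  t = (30 x 8 + 155) / 5.5 = 71.82 (outside (0, 60))
  t = (30 x 8 - 205) / 5.5 = 6.36
  t = (30 x 8 + 205) / 5.5 = 80.91 (outside (0, 60))
Valid solutions in (0, 60): {6.36, 15.45} minutes.
The second occurrence is t = 15.45 minutes.
The hands form a 155-degree angle at 15.45 minutes past 8:00.

Final answer: 15.45 minutes past 8:00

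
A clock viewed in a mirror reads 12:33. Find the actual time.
Reflection across the vertical (12-6) axis maps a hand at angle A degrees to (360 - A) degrees, which sends a reading of T minutes past 12:00 to (720 - T) minutes past 12:00.
Mirror reads 12:33 = 33 minutes past 12:00.
Actual time: (720 - 33) mod 720 = 687 minutes = 11:27.

Final answer: 11:27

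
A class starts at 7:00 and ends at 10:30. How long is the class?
From 7:00 to 10:30:
(10 x 60 + 30) - (7 x 60 + 0) = 630 - 420 = 210 minutes
= 3 hours and 30 minutes

Final answer: 3 hours and 30 minutes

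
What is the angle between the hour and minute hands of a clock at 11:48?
Hour hand position: 11 x 30 + 48 x 0.5 = 354 degrees
Minute hand position: 48 x 6 = 288 degrees
Difference: |354 - 288| = 66 degrees
The angle between the hands is 66 degrees

Final answer: 66 degrees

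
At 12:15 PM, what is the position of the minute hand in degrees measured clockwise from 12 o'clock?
The minute hand moves 6 degrees per minute.
At 12:15: 15 x 6 = 90 degrees

Final answer: 90 degrees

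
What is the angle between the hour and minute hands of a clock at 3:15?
Hour hand position: 3 x 30 + 15 x 0.5 = 97.5 degrees
Minute hand position: 15 x 6 = 90 degrees
Difference: |97.5 - 90| = 7.5 degrees
The angle between the hands is 7.5 degrees

Final answer: 7.5 degrees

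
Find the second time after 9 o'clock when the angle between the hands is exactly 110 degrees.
At t minutes past 9:00, the hour hand is at 30 x 9 + 0.5t degrees and the minute hand is at 6t degrees.
The smaller angle between them is 110 degrees when |30H - 5.5t| = 110 or |30H - 5.5t| = 250.
With H = 9, solve 30 x 9 - 5.5t = +/- target for each target:
  t = (30 x 9 - 110) / 5.5 = 29.09
  t = (30 x 9 + 110) / 5.5 = 69.09 (outside (0, 60))
  t = (30 x 9 - 250) / 5.5 = 3.64
  t = (30 x 9 + 250) / 5.5 = 94.55 (outside (0, 60))
Valid solutions in (0, 60): {3.64, 29.09} minutes.
The second occurrence is t = 29.09 minutes.
The hands form a 110-degree angle at 29.09 minutes past 9:00.

Final answer: 29.09 minutes past 9:00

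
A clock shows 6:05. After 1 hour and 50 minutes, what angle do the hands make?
First find the time 1 hour and 50 minutes after 6:05.
Total minutes: 6 x 60 + 5 + 1 x 60 + 50 = 475.
475 mod 720 = 475 minutes = 7:55.
Now compute the angle at 7:55:
Hour hand: 7 x 30 + 55 x 0.5 = 237.5 degrees
Minute hand: 55 x 6 = 330 degrees
Difference: |237.5 - 330| = 92.5 degrees
The angle is 92.5 degrees

Final answer: 92.5 degrees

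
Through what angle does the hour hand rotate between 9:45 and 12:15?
The hour hand moves 0.5 degrees per minute.
Time elapsed: 12:15 - 9:45 = 150 minutes
Angular displacement: 150 x 0.5 = 75 degrees

Final answer: 75 degrees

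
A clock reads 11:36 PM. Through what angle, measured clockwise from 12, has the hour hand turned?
The hour hand moves 30 degrees per hour and 0.5 degrees per minute.
At 11:36: (11) x 30 + 36 x 0.5 = 330 + 18 = 348 degrees

Final answer: 348 degrees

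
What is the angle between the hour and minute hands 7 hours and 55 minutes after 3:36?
First find the time 7 hours and 55 minutes after 3:36.
Total minutes: 3 x 60 + 36 + 7 x 60 + 55 = 691.
691 mod 720 = 691 minutes = 11:31.
Now compute the angle at 11:31:
Hour hand: 11 x 30 + 31 x 0.5 = 345.5 degrees
Minute hand: 31 x 6 = 186 degrees
Difference: |345.5 - 186| = 159.5 degrees
The angle is 159.5 degrees

Final answer: 159.5 degrees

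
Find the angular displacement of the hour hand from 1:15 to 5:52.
The hour hand moves 0.5 degrees per minute.
Time elapsed: 5:52 - 1:15 = 277 minutes
Angular displacement: 277 x 0.5 = 138.5 degrees

Final answer: 138.5 degrees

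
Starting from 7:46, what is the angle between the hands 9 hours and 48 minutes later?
First find the time 9 hours and 48 minutes after 7:46.
Total minutes: 7 x 60 + 46 + 9 x 60 + 48 = 1054.
1054 mod 720 = 334 minutes = 5:34.
Now compute the angle at 5:34:
Hour hand: 5 x 30 + 34 x 0.5 = 167 degrees
Minute hand: 34 x 6 = 204 degrees
Difference: |167 - 204| = 37 degrees
The angle is 37 degrees

Final answer: 37 degrees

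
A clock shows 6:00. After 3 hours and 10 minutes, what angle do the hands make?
First find the time 3 hours and 10 minutes after 6:00.
Total minutes: 6 x 60 + 0 + 3 x 60 + 10 = 550.
550 mod 720 = 550 minutes = 9:10.
Now compute the angle at 9:10:
Hour hand: 9 x 30 + 10 x 0.5 = 275 degrees
Minute hand: 10 x 6 = 60 degrees
Difference: |275 - 60| = 215 degrees
Smaller angle: 360 - 215 = 145 degrees

Final answer: 145 degrees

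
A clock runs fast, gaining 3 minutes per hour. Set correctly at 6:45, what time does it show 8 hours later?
For every 60 true minutes, the faulty clock advances 60 + 3 = 63 minutes.
True elapsed: 8 hours = 480 minutes.
Faulty clock advances: 480 x 63/60 = 504 minutes (drift: 24 minutes ahead).
Shown time: 6:45 + 504 minutes = 3:09.

Final answer: 3:09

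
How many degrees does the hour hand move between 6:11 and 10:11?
The hour hand moves 0.5 degrees per minute.
Time elapsed: 10:11 - 6:11 = 240 minutes
Angular displacement: 240 x 0.5 = 120 degrees

Final answer: 120 degrees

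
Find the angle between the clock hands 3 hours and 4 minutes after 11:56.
First find the time 3 hours and 4 minutes after 11:56.
Total minutes: 11 x 60 + 56 + 3 x 60 + 4 = 900.
900 mod 720 = 180 minutes = 3:00.
Now compute the angle at 3:00:
Hour hand: 3 x 30 + 0 x 0.5 = 90 degrees
Minute hand: 0 x 6 = 0 degrees
Difference: |90 - 0| = 90 degrees
The angle is 90 degrees

Final answer: 90 degrees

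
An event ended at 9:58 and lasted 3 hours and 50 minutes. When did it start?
Starting time: 9:58 = 598 total minutes past 12:00
Subtracting: 3 hours and 50 minutes = 230 minutes
598 - 230 = 368 minutes
= 6 hours and 8 minutes past 12:00 = 6:08

Final answer: 6:08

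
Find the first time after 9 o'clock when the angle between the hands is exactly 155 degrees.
At t minutes past 9:00, the hour hand is at 30 x 9 + 0.5t degrees and the minute hand is at 6t degrees.
The smaller angle between them is 155 degrees when |30H - 5.5t| = 155 or |30H - 5.5t| = 205.
With H = 9, solve 30 x 9 - 5.5t = +/- target for each target:
  t = (30 x 9 - 155) / 5.5 = 20.91
  t = (30 x 9 + 155) / 5.5 = 77.27 (outside (0, 60))
  t = (30 x 9 - 205) / 5.5 = 11.82
  t = (30 x 9 + 205) / 5.5 = 86.36 (outside (0, 60))
Valid solutions in (0, 60): {11.82, 20.91} minutes.
The first occurrence is t = 11.82 minutes.
The hands form a 155-degree angle at 11.82 minutes past 9:00.

Final answer: 11.82 minutes past 9:00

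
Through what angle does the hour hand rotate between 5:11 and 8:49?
The hour hand moves 0.5 degrees per minute.
Time elapsed: 8:49 - 5:11 = 218 minutes
Angular displacement: 218 x 0.5 = 109 degrees

Final answer: 109 degrees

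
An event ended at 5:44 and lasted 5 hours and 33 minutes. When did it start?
Starting time: 5:44 = 344 total minutes past 12:00
Subtracting: 5 hours and 33 minutes = 333 minutes
344 - 333 = 11 minutes
= 11 minutes past 12:00 = 12:11

Final answer: 12:11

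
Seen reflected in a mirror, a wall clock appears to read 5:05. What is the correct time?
Reflection across the vertical (12-6) axis maps a hand at angle A degrees to (360 - A) degrees, which sends a reading of T minutes past 12:00 to (720 - T) minutes past 12:00.
Mirror reads 5:05 = 305 minutes past 12:00.
Actual time: (720 - 305) mod 720 = 415 minutes = 6:55.

Final answer: 6:55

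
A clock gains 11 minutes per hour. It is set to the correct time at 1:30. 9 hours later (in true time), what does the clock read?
For every 60 true minutes, the faulty clock advances 60 + 11 = 71 minutes.
True elapsed: 9 hours = 540 minutes.
Faulty clock advances: 540 x 71/60 = 639 minutes (drift: 99 minutes ahead).
Shown time: 1:30 + 639 minutes = 12:09.

Final answer: 12:09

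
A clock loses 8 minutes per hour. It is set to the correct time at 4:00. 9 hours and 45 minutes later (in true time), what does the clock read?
For every 60 true minutes, the faulty clock advances 60 - 8 = 52 minutes.
True elapsed: 9 hours and 45 minutes = 585 minutes.
Faulty clock advances: 585 x 52/60 = 507 minutes (drift: 78 minutes behind).
Shown time: 4:00 + 507 minutes = 12:27.

Final answer: 12:27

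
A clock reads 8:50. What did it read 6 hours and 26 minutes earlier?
Starting time: 8:50 = 530 total minutes past 12:00
Subtracting: 6 hours and 26 minutes = 386 minutes
530 - 386 = 144 minutes
= 2 hours and 24 minutes past 12:00 = 2:24

Final answer: 2:24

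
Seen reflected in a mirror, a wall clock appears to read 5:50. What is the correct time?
Reflection across the vertical (12-6) axis maps a hand at angle A degrees to (360 - A) degrees, which sends a reading of T minutes past 12:00 to (720 - T) minutes past 12:00.
Mirror reads 5:50 = 350 minutes past 12:00.
Actual time: (720 - 350) mod 720 = 370 minutes = 6:10.

Final answer: 6:10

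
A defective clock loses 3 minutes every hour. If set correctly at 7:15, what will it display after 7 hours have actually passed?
For every 60 true minutes, the faulty clock advances 60 - 3 = 57 minutes.
True elapsed: 7 hours = 420 minutes.
Faulty clock advances: 420 x 57/60 = 399 minutes (drift: 21 minutes behind).
Shown time: 7:15 + 399 minutes = 1:54.

Final answer: 1:54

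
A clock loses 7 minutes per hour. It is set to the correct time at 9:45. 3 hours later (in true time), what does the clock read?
For every 60 true minutes, the faulty clock advances 60 - 7 = 53 minutes.
True elapsed: 3 hours = 180 minutes.
Faulty clock advances: 180 x 53/60 = 159 minutes (drift: 21 minutes behind).
Shown time: 9:45 + 159 minutes = 12:24.

Final answer: 12:24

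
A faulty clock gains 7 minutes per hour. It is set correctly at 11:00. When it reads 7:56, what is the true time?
For every 60 true minutes, the faulty clock advances 67 minutes, so 1 faulty-clock minute corresponds to 60/67 true minutes.
From 11:00 to 7:56 on the faulty dial is 536 minutes.
True elapsed: 536 x 60/67 = 480 minutes = 8 hours.
True time: 11:00 + 8 hours = 7:00.

Final answer: 7:00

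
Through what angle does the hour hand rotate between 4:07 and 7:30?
The hour hand moves 0.5 degrees per minute.
Time elapsed: 7:30 - 4:07 = 203 minutes
Angular displacement: 203 x 0.5 = 101.5 degrees

Final answer: 101.5 degrees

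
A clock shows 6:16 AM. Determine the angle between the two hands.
Hour hand position: 6 x 30 + 16 x 0.5 = 188 degrees
Minute hand position: 16 x 6 = 96 degrees
Difference: |188 - 96| = 92 degrees
The angle between the hands is 92 degrees

Final answer: 92 degrees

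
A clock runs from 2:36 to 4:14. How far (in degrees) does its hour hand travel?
The hour hand moves 0.5 degrees per minute.
Time elapsed: 4:14 - 2:36 = 98 minutes
Angular displacement: 98 x 0.5 = 49 degrees

Final answer: 49 degrees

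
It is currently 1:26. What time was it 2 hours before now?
Starting time: 1:26 = 86 total minutes past 12:00
Subtracting: 2 hours = 120 minutes
86 - 120 = -34 (negative, add 12 hours = 720) = 686 minutes
= 11 hours and 26 minutes past 12:00 = 11:26

Final answer: 11:26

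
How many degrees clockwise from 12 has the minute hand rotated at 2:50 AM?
The minute hand moves 6 degrees per minute.
At 2:50: 50 x 6 = 300 degrees

Final answer: 300 degrees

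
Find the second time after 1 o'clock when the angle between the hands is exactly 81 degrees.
At t minutes past 1:00, the hour hand is at 30 x 1 + 0.5t degrees and the minute hand is at 6t degrees.
The smaller angle between them is 81 degrees when |30H - 5.5t| = 81 or |30H - 5.5t| = 279.
With H = 1, solve 30 x 1 - 5.5t = +/- target for each target:
  t = (30 x 1 - 81) / 5.5 = -9.27 (outside (0, 60))
  t = (30 x 1 + 81) / 5.5 = 20.18
  t = (30 x 1 - 279) / 5.5 = -45.27 (outside (0, 60))
  t = (30 x 1 + 279) / 5.5 = 56.18
Valid solutions in (0, 60): {20.18, 56.18} minutes.
The second occurrence is t = 56.18 minutes.
The hands form a 81-degree angle at 56.18 minutes past 1:00.

Final answer: 56.18 minutes past 1:00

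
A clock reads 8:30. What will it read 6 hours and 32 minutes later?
Starting time: 8:30
Adding 32 minutes to 30 minutes: 30 + 32 = 62 minutes = 1 hour and 2 minutes
Adding 6 hours: 8 + 6 + 1 (carry) = 15 - 12 = 3
Final time: 3:02

Final answer: 3:02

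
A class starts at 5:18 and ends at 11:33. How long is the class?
From 5:18 to 11:33:
(11 x 60 + 33) - (5 x 60 + 18) = 693 - 318 = 375 minutes
= 6 hours and 15 minutes

Final answer: 6 hours and 15 minutes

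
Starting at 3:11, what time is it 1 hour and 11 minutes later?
Starting time: 3:11
Adding 11 minutes to 11 minutes: 11 + 11 = 22 minutes
Adding 1 hour: 3 + 1 = 4
Final time: 4:22

Final answer: 4:22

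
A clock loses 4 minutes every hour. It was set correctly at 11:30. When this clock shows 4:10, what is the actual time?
For every 60 true minutes, the faulty clock advances 56 minutes, so 1 faulty-clock minute corresponds to 60/56 true minutes.
From 11:30 to 4:10 on the faulty dial is 280 minutes.
True elapsed: 280 x 60/56 = 300 minutes = 5 hours.
True time: 11:30 + 5 hours = 4:30.

Final answer: 4:30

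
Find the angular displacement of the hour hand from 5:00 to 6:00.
The hour hand moves 0.5 degrees per minute.
Time elapsed: 6:00 - 5:00 = 60 minutes
Angular displacement: 60 x 0.5 = 30 degrees

Final answer: 30 degrees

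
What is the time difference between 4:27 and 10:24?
From 4:27 to 10:24:
(10 x 60 + 24) - (4 x 60 + 27) = 624 - 267 = 357 minutes
= 5 hours and 57 minutes

Final answer: 5 hours and 57 minutes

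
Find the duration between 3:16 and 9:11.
From 3:16 to 9:11:
(9 x 60 + 11) - (3 x 60 + 16) = 551 - 196 = 355 minutes
= 5 hours and 55 minutes

Final answer: 5 hours and 55 minutes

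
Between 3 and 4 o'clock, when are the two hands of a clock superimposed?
The minute hand gains 5.5 degrees per minute on the hour hand.
At 3:00, the hour hand is at 90 degrees and the minute hand is at 0 degrees.
The gap is 90 degrees. Time to close: 90/5.5 = 60 x 3/11 = 16.36 minutes.
The hands overlap at 16.36 minutes past 3:00.

Final answer: 16.36 minutes past 3:00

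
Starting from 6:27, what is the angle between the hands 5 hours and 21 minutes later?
First find the time 5 hours and 21 minutes after 6:27.
Total minutes: 6 x 60 + 27 + 5 x 60 + 21 = 708.
708 mod 720 = 708 minutes = 11:48.
Now compute the angle at 11:48:
Hour hand: 11 x 30 + 48 x 0.5 = 354 degrees
Minute hand: 48 x 6 = 288 degrees
Difference: |354 - 288| = 66 degrees
The angle is 66 degrees

Final answer: 66 degrees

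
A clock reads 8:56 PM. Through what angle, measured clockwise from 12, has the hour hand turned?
The hour hand moves 30 degrees per hour and 0.5 degrees per minute.
At 8:56: (8) x 30 + 56 x 0.5 = 240 + 28 = 268 degrees

Final answer: 268 degrees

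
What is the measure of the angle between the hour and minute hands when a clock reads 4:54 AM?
Hour hand position: 4 x 30 + 54 x 0.5 = 147 degrees
Minute hand position: 54 x 6 = 324 degrees
Difference: |147 - 324| = 177 degrees
The angle between the hands is 177 degrees

Final answer: 177 degrees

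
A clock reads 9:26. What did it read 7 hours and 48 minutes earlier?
Starting time: 9:26 = 566 total minutes past 12:00
Subtracting: 7 hours and 48 minutes = 468 minutes
566 - 468 = 98 minutes
= 1 hour and 38 minutes past 12:00 = 1:38

Final answer: 1:38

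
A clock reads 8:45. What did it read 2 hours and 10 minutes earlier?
Starting time: 8:45 = 525 total minutes past 12:00
Subtracting: 2 hours and 10 minutes = 130 minutes
525 - 130 = 395 minutes
= 6 hours and 35 minutes past 12:00 = 6:35

Final answer: 6:35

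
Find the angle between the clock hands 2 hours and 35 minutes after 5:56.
First find the time 2 hours and 35 minutes after 5:56.
Total minutes: 5 x 60 + 56 + 2 x 60 + 35 = 511.
511 mod 720 = 511 minutes = 8:31.
Now compute the angle at 8:31:
Hour hand: 8 x 30 + 31 x 0.5 = 255.5 degrees
Minute hand: 31 x 6 = 186 degrees
Difference: |255.5 - 186| = 69.5 degrees
The angle is 69.5 degrees

Final answer: 69.5 degrees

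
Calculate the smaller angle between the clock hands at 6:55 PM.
Hour hand position: 6 x 30 + 55 x 0.5 = 207.5 degrees
Minute hand position: 55 x 6 = 330 degrees
Difference: |207.5 - 330| = 122.5 degrees
The angle between the hands is 122.5 degrees

Final answer: 122.5 degrees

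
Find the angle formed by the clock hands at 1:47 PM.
Hour hand position: 1 x 30 + 47 x 0.5 = 53.5 degrees
Minute hand position: 47 x 6 = 282 degrees
Difference: |53.5 - 282| = 228.5 degrees
Since 228.5 > 180, the smaller angle is 360 - 228.5 = 131.5 degrees

Final answer: 131.5 degrees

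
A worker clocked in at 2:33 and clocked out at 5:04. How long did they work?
From 2:33 to 5:04:
(5 x 60 + 4) - (2 x 60 + 33) = 304 - 153 = 151 minutes
= 2 hours and 31 minutes

Final answer: 2 hours and 31 minutes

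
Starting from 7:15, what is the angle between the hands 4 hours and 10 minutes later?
First find the time 4 hours and 10 minutes after 7:15.
Total minutes: 7 x 60 + 15 + 4 x 60 + 10 = 685.
685 mod 720 = 685 minutes = 11:25.
Now compute the angle at 11:25:
Hour hand: 11 x 30 + 25 x 0.5 = 342.5 degrees
Minute hand: 25 x 6 = 150 degrees
Difference: |342.5 - 150| = 192.5 degrees
Smaller angle: 360 - 192.5 = 167.5 degrees

Final answer: 167.5 degrees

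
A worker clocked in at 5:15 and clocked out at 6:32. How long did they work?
From 5:15 to 6:32:
(6 x 60 + 32) - (5 x 60 + 15) = 392 - 315 = 77 minutes
= 1 hour and 17 minutes

Final answer: 1 hour and 17 minutes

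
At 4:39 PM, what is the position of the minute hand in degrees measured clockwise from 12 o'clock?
The minute hand moves 6 degrees per minute.
At 4:39: 39 x 6 = 234 degrees

Final answer: 234 degrees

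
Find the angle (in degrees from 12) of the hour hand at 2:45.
The hour hand moves 30 degrees per hour and 0.5 degrees per minute.
At 2:45: (2) x 30 + 45 x 0.5 = 60 + 22.5 = 82.5 degrees

Final answer: 82.5 degrees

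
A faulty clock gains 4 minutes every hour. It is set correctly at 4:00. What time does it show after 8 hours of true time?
For every 60 true minutes, the faulty clock advances 60 + 4 = 64 minutes.
True elapsed: 8 hours = 480 minutes.
Faulty clock advances: 480 x 64/60 = 512 minutes (drift: 32 minutes ahead).
Shown time: 4:00 + 512 minutes = 12:32.

Final answer: 12:32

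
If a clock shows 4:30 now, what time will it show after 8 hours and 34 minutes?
Starting time: 4:30
Adding 34 minutes to 30 minutes: 30 + 34 = 64 minutes = 1 hour and 4 minutes
Adding 8 hours: 4 + 8 + 1 (carry) = 13 - 12 = 1
Final time: 1:04

Final answer: 1:04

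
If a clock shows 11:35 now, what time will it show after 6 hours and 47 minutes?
Starting time: 11:35
Adding 47 minutes to 35 minutes: 35 + 47 = 82 minutes = 1 hour and 22 minutes
Adding 6 hours: 11 + 6 + 1 (carry) = 18 - 12 = 6
Final time: 6:22

Final answer: 6:22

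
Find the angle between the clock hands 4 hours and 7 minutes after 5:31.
First find the time 4 hours and 7 minutes after 5:31.
Total minutes: 5 x 60 + 31 + 4 x 60 + 7 = 578.
578 mod 720 = 578 minutes = 9:38.
Now compute the angle at 9:38:
Hour hand: 9 x 30 + 38 x 0.5 = 289 degrees
Minute hand: 38 x 6 = 228 degrees
Difference: |289 - 228| = 61 degrees
The angle is 61 degrees

Final answer: 61 degrees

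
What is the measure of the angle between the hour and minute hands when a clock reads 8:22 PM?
Hour hand position: 8 x 30 + 22 x 0.5 = 251 degrees
Minute hand position: 22 x 6 = 132 degrees
Difference: |251 - 132| = 119 degrees
The angle between the hands is 119 degrees

Final answer: 119 degrees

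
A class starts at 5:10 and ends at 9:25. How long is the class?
From 5:10 to 9:25:
(9 x 60 + 25) - (5 x 60 + 10) = 565 - 310 = 255 minutes
= 4 hours and 15 minutes

Final answer: 4 hours and 15 minutes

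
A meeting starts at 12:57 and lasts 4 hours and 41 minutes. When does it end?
Starting time: 12:57
Adding 41 minutes to 57 minutes: 57 + 41 = 98 minutes = 1 hour and 38 minutes
Adding 4 hours: 12 + 4 + 1 (carry) = 17 - 12 = 5
Final time: 5:38

Final answer: 5:38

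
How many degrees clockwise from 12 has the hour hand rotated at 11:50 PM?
The hour hand moves 30 degrees per hour and 0.5 degrees per minute.
At 11:50: (11) x 30 + 50 x 0.5 = 330 + 25 = 355 degrees

Final answer: 355 degrees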